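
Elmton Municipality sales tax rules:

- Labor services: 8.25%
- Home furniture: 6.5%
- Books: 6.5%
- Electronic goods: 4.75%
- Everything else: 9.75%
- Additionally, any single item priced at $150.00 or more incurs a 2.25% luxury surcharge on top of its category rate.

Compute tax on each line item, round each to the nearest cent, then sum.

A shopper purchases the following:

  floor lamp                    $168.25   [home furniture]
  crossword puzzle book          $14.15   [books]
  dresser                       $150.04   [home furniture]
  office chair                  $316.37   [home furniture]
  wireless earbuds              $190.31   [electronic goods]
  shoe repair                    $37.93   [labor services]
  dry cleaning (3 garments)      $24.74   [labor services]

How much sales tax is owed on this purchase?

Floor lamp $168.25: home furniture → 6.5% + 2.25% surcharge = 8.75% → $14.72
Crossword puzzle book $14.15: books → 6.5% → $0.92
Dresser $150.04: home furniture → 6.5% + 2.25% surcharge = 8.75% → $13.13
Office chair $316.37: home furniture → 6.5% + 2.25% surcharge = 8.75% → $27.68
Wireless earbuds $190.31: electronic goods → 4.75% + 2.25% surcharge = 7% → $13.32
Shoe repair $37.93: labor services → 8.25% → $3.13
Dry cleaning (3 garments) $24.74: labor services → 8.25% → $2.04
Total tax = $14.72 + $0.92 + $13.13 + $27.68 + $13.32 + $3.13 + $2.04 = $74.94

$74.94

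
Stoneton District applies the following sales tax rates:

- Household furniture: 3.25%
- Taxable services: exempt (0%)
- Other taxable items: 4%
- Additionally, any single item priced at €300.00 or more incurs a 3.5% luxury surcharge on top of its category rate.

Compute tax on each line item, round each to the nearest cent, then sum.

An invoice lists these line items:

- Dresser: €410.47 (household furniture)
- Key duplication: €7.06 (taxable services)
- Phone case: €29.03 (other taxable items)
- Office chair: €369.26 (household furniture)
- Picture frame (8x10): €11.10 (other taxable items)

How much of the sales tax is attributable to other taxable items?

Phone case €29.03: other taxable items → 4% → €1.16
Picture frame (8x10) €11.10: other taxable items → 4% → €0.44
Tax on other taxable items = €1.16 + €0.44 = €1.60

€1.60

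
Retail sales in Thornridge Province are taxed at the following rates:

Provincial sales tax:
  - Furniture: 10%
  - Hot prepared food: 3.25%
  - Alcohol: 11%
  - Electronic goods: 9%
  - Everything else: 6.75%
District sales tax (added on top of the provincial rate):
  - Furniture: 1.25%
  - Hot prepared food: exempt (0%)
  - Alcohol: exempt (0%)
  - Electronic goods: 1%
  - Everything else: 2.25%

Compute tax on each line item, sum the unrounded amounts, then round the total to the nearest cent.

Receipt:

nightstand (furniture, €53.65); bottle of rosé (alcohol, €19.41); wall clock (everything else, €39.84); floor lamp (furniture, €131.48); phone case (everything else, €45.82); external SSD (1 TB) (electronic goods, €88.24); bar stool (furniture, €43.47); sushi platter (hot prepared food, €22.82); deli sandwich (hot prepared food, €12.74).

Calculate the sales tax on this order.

€45.54

Nightstand €53.65: furniture → 10% + 1.25% district = 11.25% → €6.035625
Bottle of rosé €19.41: alcohol → 11% + 0% district = 11% → €2.1351
Wall clock €39.84: everything else → 6.75% + 2.25% district = 9% → €3.5856
Floor lamp €131.48: furniture → 10% + 1.25% district = 11.25% → €14.7915
Phone case €45.82: everything else → 6.75% + 2.25% district = 9% → €4.1238
External SSD (1 TB) €88.24: electronic goods → 9% + 1% district = 10% → €8.824
Bar stool €43.47: furniture → 10% + 1.25% district = 11.25% → €4.890375
Sushi platter €22.82: hot prepared food → 3.25% + 0% district = 3.25% → €0.74165
Deli sandwich €12.74: hot prepared food → 3.25% + 0% district = 3.25% → €0.41405
Unrounded tax sum = €45.5417 → €45.54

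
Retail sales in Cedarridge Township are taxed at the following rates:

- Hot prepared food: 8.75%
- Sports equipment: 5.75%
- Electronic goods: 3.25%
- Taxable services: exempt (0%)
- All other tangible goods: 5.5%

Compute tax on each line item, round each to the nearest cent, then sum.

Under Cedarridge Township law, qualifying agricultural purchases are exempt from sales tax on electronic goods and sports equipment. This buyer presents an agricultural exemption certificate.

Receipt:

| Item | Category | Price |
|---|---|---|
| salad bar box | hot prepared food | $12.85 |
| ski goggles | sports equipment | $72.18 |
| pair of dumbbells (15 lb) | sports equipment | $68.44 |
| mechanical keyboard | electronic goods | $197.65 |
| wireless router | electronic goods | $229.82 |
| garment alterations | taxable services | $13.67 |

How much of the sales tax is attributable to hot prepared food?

Salad bar box $12.85: hot prepared food → 8.75% → $1.12
Tax on hot prepared food = $1.12

$1.12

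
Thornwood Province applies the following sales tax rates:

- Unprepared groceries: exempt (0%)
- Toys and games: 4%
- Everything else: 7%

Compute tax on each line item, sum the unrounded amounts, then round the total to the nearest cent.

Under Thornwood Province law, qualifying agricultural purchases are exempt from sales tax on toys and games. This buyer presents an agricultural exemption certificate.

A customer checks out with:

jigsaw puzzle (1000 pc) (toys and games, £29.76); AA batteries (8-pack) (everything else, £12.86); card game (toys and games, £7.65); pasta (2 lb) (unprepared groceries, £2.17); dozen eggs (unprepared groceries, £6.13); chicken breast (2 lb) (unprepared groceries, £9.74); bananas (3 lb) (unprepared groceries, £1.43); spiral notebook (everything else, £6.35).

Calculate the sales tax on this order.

£1.34

Jigsaw puzzle (1000 pc) £29.76: toys and games, buyer-exempt → 0% → £0.00
AA batteries (8-pack) £12.86: everything else → 7% → £0.9002
Card game £7.65: toys and games, buyer-exempt → 0% → £0.00
Pasta (2 lb) £2.17: unprepared groceries → 0% → £0.00
Dozen eggs £6.13: unprepared groceries → 0% → £0.00
Chicken breast (2 lb) £9.74: unprepared groceries → 0% → £0.00
Bananas (3 lb) £1.43: unprepared groceries → 0% → £0.00
Spiral notebook £6.35: everything else → 7% → £0.4445
Unrounded tax sum = £1.3447 → £1.34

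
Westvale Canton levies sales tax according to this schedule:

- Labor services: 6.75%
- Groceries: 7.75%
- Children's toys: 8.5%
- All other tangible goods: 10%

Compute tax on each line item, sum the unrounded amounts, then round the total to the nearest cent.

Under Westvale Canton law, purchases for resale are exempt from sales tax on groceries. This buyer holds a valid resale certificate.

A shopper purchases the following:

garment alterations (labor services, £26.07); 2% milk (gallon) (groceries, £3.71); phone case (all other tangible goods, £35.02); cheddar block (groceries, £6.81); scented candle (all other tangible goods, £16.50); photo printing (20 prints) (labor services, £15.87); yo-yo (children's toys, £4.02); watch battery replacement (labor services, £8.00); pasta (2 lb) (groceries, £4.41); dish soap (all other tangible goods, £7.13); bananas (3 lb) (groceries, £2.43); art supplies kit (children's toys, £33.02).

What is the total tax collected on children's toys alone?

Yo-yo £4.02: children's toys → 8.5% → £0.3417
Art supplies kit £33.02: children's toys → 8.5% → £2.8067
Tax on children's toys: unrounded sum = £3.1484 → £3.15

£3.15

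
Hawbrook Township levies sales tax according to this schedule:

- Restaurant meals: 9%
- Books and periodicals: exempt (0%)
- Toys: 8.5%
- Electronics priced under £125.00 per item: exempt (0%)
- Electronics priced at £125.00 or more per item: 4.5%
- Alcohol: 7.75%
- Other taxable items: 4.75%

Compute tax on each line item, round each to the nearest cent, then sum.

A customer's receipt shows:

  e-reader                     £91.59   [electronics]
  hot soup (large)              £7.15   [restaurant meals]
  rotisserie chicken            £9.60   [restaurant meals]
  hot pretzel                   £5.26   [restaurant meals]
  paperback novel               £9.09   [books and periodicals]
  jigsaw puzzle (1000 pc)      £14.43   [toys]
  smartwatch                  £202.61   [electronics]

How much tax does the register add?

£12.32

E-reader £91.59: electronics, under £125.00 → 0% → £0.00
Hot soup (large) £7.15: restaurant meals → 9% → £0.64
Rotisserie chicken £9.60: restaurant meals → 9% → £0.86
Hot pretzel £5.26: restaurant meals → 9% → £0.47
Paperback novel £9.09: books and periodicals → 0% → £0.00
Jigsaw puzzle (1000 pc) £14.43: toys → 8.5% → £1.23
Smartwatch £202.61: electronics, £125.00 or more → 4.5% → £9.12
Total tax = £0.64 + £0.86 + £0.47 + £1.23 + £9.12 = £12.32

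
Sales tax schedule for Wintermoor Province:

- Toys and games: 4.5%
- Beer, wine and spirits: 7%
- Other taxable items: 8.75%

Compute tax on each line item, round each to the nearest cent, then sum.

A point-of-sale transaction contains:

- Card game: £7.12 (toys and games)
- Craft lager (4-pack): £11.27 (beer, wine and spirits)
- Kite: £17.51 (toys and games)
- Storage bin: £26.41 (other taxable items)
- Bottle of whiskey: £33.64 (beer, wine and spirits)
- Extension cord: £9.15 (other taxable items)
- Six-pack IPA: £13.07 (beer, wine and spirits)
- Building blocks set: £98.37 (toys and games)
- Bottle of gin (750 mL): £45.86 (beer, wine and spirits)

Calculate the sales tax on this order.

£15.91

Card game £7.12: toys and games → 4.5% → £0.32
Craft lager (4-pack) £11.27: beer, wine and spirits → 7% → £0.79
Kite £17.51: toys and games → 4.5% → £0.79
Storage bin £26.41: other taxable items → 8.75% → £2.31
Bottle of whiskey £33.64: beer, wine and spirits → 7% → £2.35
Extension cord £9.15: other taxable items → 8.75% → £0.80
Six-pack IPA £13.07: beer, wine and spirits → 7% → £0.91
Building blocks set £98.37: toys and games → 4.5% → £4.43
Bottle of gin (750 mL) £45.86: beer, wine and spirits → 7% → £3.21
Total tax = £0.32 + £0.79 + £0.79 + £2.31 + £2.35 + £0.80 + £0.91 + £4.43 + £3.21 = £15.91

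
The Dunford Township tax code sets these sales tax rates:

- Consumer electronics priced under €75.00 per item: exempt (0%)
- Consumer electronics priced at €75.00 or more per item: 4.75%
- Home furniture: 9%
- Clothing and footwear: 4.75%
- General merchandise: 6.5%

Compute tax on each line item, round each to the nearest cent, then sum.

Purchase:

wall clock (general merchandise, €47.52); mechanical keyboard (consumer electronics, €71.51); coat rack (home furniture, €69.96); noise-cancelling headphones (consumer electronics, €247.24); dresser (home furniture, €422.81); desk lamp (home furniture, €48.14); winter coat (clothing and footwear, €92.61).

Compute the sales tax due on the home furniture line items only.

€48.68

Coat rack €69.96: home furniture → 9% → €6.30
Dresser €422.81: home furniture → 9% → €38.05
Desk lamp €48.14: home furniture → 9% → €4.33
Tax on home furniture = €6.30 + €38.05 + €4.33 = €48.68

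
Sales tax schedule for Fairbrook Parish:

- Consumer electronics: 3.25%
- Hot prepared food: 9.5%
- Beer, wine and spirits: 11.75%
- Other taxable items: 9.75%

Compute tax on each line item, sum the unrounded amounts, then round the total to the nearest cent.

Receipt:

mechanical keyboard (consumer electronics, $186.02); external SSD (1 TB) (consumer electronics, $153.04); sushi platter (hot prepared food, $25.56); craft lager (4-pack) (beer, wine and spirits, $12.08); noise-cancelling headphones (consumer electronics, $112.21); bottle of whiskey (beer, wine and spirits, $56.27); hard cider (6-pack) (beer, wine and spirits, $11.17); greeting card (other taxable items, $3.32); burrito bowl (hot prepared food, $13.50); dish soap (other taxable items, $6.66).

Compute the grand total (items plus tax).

$608.52

Mechanical keyboard $186.02: consumer electronics → 3.25% → $6.04565
External SSD (1 TB) $153.04: consumer electronics → 3.25% → $4.9738
Sushi platter $25.56: hot prepared food → 9.5% → $2.4282
Craft lager (4-pack) $12.08: beer, wine and spirits → 11.75% → $1.4194
Noise-cancelling headphones $112.21: consumer electronics → 3.25% → $3.646825
Bottle of whiskey $56.27: beer, wine and spirits → 11.75% → $6.611725
Hard cider (6-pack) $11.17: beer, wine and spirits → 11.75% → $1.312475
Greeting card $3.32: other taxable items → 9.75% → $0.3237
Burrito bowl $13.50: hot prepared food → 9.5% → $1.2825
Dish soap $6.66: other taxable items → 9.75% → $0.64935
Subtotal = $579.83; unrounded tax = $28.693625 → $28.69; total due = $608.52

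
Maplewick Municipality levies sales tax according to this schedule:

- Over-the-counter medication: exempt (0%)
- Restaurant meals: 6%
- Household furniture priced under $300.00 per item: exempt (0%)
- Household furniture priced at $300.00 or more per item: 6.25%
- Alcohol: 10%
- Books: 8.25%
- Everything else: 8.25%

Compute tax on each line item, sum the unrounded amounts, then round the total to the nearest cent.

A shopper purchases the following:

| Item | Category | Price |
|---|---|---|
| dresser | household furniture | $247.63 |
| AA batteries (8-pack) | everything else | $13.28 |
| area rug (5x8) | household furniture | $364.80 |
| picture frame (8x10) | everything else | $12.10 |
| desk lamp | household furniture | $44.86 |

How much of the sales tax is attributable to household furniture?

$22.80

Dresser $247.63: household furniture, under $300.00 → 0% → $0.00
Area rug (5x8) $364.80: household furniture, $300.00 or more → 6.25% → $22.80
Desk lamp $44.86: household furniture, under $300.00 → 0% → $0.00
Tax on household furniture: unrounded sum = $22.80 → $22.80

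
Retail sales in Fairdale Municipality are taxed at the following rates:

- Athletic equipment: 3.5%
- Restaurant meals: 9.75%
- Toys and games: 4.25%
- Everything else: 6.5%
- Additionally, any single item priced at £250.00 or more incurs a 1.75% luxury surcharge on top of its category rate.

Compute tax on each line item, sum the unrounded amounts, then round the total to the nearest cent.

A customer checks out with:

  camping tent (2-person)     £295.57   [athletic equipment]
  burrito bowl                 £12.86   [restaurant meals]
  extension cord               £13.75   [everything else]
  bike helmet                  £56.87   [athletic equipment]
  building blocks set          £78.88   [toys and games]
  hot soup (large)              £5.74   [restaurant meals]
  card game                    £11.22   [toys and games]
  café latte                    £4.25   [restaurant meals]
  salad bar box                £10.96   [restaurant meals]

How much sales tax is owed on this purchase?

£25.53

Camping tent (2-person) £295.57: athletic equipment → 3.5% + 1.75% surcharge = 5.25% → £15.517425
Burrito bowl £12.86: restaurant meals → 9.75% → £1.25385
Extension cord £13.75: everything else → 6.5% → £0.89375
Bike helmet £56.87: athletic equipment → 3.5% → £1.99045
Building blocks set £78.88: toys and games → 4.25% → £3.3524
Hot soup (large) £5.74: restaurant meals → 9.75% → £0.55965
Card game £11.22: toys and games → 4.25% → £0.47685
Café latte £4.25: restaurant meals → 9.75% → £0.414375
Salad bar box £10.96: restaurant meals → 9.75% → £1.0686
Unrounded tax sum = £25.52735 → £25.53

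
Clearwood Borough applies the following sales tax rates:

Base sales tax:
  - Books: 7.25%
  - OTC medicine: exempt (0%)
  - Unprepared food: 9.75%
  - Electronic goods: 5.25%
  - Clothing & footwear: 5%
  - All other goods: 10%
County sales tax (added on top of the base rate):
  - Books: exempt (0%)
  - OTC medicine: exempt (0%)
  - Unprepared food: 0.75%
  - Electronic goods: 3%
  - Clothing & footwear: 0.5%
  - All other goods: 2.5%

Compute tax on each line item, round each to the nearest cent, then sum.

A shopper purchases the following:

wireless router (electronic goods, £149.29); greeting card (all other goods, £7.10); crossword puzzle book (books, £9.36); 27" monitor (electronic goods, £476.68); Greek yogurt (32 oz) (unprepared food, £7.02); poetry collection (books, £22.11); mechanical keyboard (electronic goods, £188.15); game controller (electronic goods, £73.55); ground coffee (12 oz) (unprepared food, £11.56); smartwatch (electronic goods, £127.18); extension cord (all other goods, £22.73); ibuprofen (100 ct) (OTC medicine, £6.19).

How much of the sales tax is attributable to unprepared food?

£1.95

Greek yogurt (32 oz) £7.02: unprepared food → 9.75% + 0.75% county = 10.5% → £0.74
Ground coffee (12 oz) £11.56: unprepared food → 9.75% + 0.75% county = 10.5% → £1.21
Tax on unprepared food = £0.74 + £1.21 = £1.95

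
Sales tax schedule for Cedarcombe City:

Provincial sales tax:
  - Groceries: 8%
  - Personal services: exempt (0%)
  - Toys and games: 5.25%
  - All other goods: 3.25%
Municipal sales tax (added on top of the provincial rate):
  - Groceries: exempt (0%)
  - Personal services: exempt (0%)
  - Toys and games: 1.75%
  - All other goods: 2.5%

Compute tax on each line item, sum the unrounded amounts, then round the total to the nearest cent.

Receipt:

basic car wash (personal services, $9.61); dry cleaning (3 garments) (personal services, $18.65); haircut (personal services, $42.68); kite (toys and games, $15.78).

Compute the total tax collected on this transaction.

$1.10

Basic car wash $9.61: personal services → 0% + 0% municipal = 0% → $0.00
Dry cleaning (3 garments) $18.65: personal services → 0% + 0% municipal = 0% → $0.00
Haircut $42.68: personal services → 0% + 0% municipal = 0% → $0.00
Kite $15.78: toys and games → 5.25% + 1.75% municipal = 7% → $1.1046
Unrounded tax sum = $1.1046 → $1.10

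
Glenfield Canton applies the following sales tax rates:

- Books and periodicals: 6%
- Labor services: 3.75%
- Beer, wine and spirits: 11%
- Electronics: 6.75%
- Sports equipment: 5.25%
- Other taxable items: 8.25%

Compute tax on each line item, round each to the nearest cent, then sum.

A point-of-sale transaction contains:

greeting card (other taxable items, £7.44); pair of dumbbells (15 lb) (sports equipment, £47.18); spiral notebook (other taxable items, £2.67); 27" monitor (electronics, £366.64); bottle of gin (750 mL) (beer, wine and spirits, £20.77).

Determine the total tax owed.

£30.34

Greeting card £7.44: other taxable items → 8.25% → £0.61
Pair of dumbbells (15 lb) £47.18: sports equipment → 5.25% → £2.48
Spiral notebook £2.67: other taxable items → 8.25% → £0.22
27" monitor £366.64: electronics → 6.75% → £24.75
Bottle of gin (750 mL) £20.77: beer, wine and spirits → 11% → £2.28
Total tax = £0.61 + £2.48 + £0.22 + £24.75 + £2.28 = £30.34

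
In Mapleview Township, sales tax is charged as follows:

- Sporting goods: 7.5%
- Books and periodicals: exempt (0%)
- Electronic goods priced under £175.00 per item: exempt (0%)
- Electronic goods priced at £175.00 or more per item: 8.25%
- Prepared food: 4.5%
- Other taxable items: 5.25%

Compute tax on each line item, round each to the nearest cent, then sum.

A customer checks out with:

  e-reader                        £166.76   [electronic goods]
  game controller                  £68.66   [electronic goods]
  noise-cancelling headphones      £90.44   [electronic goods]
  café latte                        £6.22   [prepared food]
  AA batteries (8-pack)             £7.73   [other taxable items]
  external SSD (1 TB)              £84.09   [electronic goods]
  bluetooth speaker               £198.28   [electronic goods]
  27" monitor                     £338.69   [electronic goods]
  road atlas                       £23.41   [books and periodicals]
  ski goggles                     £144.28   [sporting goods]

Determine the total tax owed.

£55.81

E-reader £166.76: electronic goods, under £175.00 → 0% → £0.00
Game controller £68.66: electronic goods, under £175.00 → 0% → £0.00
Noise-cancelling headphones £90.44: electronic goods, under £175.00 → 0% → £0.00
Café latte £6.22: prepared food → 4.5% → £0.28
AA batteries (8-pack) £7.73: other taxable items → 5.25% → £0.41
External SSD (1 TB) £84.09: electronic goods, under £175.00 → 0% → £0.00
Bluetooth speaker £198.28: electronic goods, £175.00 or more → 8.25% → £16.36
27" monitor £338.69: electronic goods, £175.00 or more → 8.25% → £27.94
Road atlas £23.41: books and periodicals → 0% → £0.00
Ski goggles £144.28: sporting goods → 7.5% → £10.82
Total tax = £0.28 + £0.41 + £16.36 + £27.94 + £10.82 = £55.81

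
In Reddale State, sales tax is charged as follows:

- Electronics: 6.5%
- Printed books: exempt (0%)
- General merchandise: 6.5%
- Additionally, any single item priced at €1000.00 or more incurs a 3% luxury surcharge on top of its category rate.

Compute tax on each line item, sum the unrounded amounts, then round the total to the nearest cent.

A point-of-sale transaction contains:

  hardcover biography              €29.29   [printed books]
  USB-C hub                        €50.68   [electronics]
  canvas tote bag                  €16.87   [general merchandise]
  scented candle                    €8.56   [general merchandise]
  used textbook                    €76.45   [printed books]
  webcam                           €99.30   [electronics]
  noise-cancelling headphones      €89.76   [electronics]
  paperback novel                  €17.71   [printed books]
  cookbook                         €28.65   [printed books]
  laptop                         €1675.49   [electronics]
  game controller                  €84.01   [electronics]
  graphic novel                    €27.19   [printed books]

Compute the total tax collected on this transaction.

€181.87

Hardcover biography €29.29: printed books → 0% → €0.00
USB-C hub €50.68: electronics → 6.5% → €3.2942
Canvas tote bag €16.87: general merchandise → 6.5% → €1.09655
Scented candle €8.56: general merchandise → 6.5% → €0.5564
Used textbook €76.45: printed books → 0% → €0.00
Webcam €99.30: electronics → 6.5% → €6.4545
Noise-cancelling headphones €89.76: electronics → 6.5% → €5.8344
Paperback novel €17.71: printed books → 0% → €0.00
Cookbook €28.65: printed books → 0% → €0.00
Laptop €1675.49: electronics → 6.5% + 3% surcharge = 9.5% → €159.17155
Game controller €84.01: electronics → 6.5% → €5.46065
Graphic novel €27.19: printed books → 0% → €0.00
Unrounded tax sum = €181.86825 → €181.87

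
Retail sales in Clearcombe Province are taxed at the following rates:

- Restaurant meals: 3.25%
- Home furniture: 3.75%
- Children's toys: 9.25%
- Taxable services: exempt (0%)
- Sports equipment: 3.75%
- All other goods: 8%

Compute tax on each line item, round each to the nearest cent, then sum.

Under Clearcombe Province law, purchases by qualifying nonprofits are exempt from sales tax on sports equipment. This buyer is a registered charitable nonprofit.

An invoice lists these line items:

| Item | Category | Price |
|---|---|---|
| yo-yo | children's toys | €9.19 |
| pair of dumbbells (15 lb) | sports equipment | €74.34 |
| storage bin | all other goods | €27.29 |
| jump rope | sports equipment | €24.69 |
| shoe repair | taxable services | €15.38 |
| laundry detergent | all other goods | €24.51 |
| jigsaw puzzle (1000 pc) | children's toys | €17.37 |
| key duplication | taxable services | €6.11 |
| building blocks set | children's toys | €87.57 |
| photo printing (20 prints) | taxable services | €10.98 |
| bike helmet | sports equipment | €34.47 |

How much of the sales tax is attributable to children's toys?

Yo-yo €9.19: children's toys → 9.25% → €0.85
Jigsaw puzzle (1000 pc) €17.37: children's toys → 9.25% → €1.61
Building blocks set €87.57: children's toys → 9.25% → €8.10
Tax on children's toys = €0.85 + €1.61 + €8.10 = €10.56

€10.56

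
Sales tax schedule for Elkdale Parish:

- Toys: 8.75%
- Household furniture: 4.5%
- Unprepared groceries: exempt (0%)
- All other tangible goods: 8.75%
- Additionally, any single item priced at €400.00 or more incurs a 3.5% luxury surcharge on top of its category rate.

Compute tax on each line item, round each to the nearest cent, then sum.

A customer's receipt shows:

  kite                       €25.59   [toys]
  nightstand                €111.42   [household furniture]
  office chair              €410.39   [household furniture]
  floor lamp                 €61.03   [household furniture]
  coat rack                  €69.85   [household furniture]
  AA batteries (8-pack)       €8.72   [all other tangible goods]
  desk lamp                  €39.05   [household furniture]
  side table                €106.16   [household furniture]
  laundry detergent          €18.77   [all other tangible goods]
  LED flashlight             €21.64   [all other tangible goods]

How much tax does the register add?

€56.80

Kite €25.59: toys → 8.75% → €2.24
Nightstand €111.42: household furniture → 4.5% → €5.01
Office chair €410.39: household furniture → 4.5% + 3.5% surcharge = 8% → €32.83
Floor lamp €61.03: household furniture → 4.5% → €2.75
Coat rack €69.85: household furniture → 4.5% → €3.14
AA batteries (8-pack) €8.72: all other tangible goods → 8.75% → €0.76
Desk lamp €39.05: household furniture → 4.5% → €1.76
Side table €106.16: household furniture → 4.5% → €4.78
Laundry detergent €18.77: all other tangible goods → 8.75% → €1.64
LED flashlight €21.64: all other tangible goods → 8.75% → €1.89
Total tax = €2.24 + €5.01 + €32.83 + €2.75 + €3.14 + €0.76 + €1.76 + €4.78 + €1.64 + €1.89 = €56.80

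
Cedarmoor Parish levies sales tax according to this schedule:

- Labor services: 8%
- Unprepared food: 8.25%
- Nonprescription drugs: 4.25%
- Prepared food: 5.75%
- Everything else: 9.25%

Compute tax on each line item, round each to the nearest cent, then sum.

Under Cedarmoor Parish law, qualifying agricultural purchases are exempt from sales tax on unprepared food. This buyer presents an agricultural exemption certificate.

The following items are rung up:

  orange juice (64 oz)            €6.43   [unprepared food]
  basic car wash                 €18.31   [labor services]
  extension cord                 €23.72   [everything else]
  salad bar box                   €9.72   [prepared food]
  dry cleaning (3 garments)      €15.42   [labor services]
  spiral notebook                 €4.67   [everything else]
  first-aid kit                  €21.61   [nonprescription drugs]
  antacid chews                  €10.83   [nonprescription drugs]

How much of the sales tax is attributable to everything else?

Extension cord €23.72: everything else → 9.25% → €2.19
Spiral notebook €4.67: everything else → 9.25% → €0.43
Tax on everything else = €2.19 + €0.43 = €2.62

€2.62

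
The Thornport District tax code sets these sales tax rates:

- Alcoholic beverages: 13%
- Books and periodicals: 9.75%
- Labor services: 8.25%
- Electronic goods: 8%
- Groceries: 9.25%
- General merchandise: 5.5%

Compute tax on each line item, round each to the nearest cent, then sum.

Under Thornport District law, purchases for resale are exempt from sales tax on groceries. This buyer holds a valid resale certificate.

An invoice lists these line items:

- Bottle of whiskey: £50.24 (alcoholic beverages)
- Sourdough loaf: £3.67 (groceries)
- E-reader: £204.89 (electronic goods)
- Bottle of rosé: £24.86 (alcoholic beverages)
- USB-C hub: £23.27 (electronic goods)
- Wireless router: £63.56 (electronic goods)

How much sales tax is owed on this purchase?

£33.09

Bottle of whiskey £50.24: alcoholic beverages → 13% → £6.53
Sourdough loaf £3.67: groceries, buyer-exempt → 0% → £0.00
E-reader £204.89: electronic goods → 8% → £16.39
Bottle of rosé £24.86: alcoholic beverages → 13% → £3.23
USB-C hub £23.27: electronic goods → 8% → £1.86
Wireless router £63.56: electronic goods → 8% → £5.08
Total tax = £6.53 + £16.39 + £3.23 + £1.86 + £5.08 = £33.09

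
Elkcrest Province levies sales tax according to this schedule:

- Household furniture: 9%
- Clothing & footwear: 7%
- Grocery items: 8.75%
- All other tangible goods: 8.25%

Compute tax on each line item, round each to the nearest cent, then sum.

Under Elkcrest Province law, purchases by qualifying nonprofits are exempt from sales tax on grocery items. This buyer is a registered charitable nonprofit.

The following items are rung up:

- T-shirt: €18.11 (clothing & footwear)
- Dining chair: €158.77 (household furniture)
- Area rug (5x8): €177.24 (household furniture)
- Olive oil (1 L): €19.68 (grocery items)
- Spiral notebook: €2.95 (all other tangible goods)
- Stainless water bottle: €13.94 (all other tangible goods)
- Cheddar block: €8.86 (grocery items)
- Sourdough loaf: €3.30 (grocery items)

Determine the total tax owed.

T-shirt €18.11: clothing & footwear → 7% → €1.27
Dining chair €158.77: household furniture → 9% → €14.29
Area rug (5x8) €177.24: household furniture → 9% → €15.95
Olive oil (1 L) €19.68: grocery items, buyer-exempt → 0% → €0.00
Spiral notebook €2.95: all other tangible goods → 8.25% → €0.24
Stainless water bottle €13.94: all other tangible goods → 8.25% → €1.15
Cheddar block €8.86: grocery items, buyer-exempt → 0% → €0.00
Sourdough loaf €3.30: grocery items, buyer-exempt → 0% → €0.00
Total tax = €1.27 + €14.29 + €15.95 + €0.24 + €1.15 = €32.90

€32.90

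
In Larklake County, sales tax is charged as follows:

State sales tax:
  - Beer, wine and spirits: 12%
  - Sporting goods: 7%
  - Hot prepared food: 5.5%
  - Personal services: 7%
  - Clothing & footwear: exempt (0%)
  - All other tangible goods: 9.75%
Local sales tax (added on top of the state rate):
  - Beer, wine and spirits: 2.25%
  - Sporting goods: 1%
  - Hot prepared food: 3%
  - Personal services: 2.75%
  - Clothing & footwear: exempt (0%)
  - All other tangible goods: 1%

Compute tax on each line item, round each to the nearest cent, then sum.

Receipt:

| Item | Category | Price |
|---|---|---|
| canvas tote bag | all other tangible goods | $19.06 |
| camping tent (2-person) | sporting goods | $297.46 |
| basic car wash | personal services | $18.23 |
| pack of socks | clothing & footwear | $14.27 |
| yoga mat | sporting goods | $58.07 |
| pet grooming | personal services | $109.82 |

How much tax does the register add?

$42.99

Canvas tote bag $19.06: all other tangible goods → 9.75% + 1% local = 10.75% → $2.05
Camping tent (2-person) $297.46: sporting goods → 7% + 1% local = 8% → $23.80
Basic car wash $18.23: personal services → 7% + 2.75% local = 9.75% → $1.78
Pack of socks $14.27: clothing & footwear → 0% + 0% local = 0% → $0.00
Yoga mat $58.07: sporting goods → 7% + 1% local = 8% → $4.65
Pet grooming $109.82: personal services → 7% + 2.75% local = 9.75% → $10.71
Total tax = $2.05 + $23.80 + $1.78 + $4.65 + $10.71 = $42.99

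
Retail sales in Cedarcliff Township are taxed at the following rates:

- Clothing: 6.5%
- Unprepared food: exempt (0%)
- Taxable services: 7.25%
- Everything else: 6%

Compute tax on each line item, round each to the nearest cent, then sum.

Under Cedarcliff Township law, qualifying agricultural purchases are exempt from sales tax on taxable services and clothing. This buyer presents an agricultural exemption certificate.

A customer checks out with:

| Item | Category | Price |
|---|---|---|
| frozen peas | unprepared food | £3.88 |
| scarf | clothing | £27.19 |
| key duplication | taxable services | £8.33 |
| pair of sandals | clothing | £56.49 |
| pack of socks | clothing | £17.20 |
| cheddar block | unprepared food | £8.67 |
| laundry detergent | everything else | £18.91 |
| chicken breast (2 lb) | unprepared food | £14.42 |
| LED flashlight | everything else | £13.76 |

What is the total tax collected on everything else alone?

Laundry detergent £18.91: everything else → 6% → £1.13
LED flashlight £13.76: everything else → 6% → £0.83
Tax on everything else = £1.13 + £0.83 = £1.96

£1.96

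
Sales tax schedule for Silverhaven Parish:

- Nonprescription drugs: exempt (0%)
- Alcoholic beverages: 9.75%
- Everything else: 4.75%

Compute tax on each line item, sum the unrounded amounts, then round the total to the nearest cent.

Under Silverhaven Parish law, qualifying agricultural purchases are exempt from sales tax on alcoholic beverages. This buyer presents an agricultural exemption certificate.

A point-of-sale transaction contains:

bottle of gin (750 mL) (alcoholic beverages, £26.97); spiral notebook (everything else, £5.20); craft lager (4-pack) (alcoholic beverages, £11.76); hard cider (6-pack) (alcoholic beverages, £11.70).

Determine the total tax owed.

Bottle of gin (750 mL) £26.97: alcoholic beverages, buyer-exempt → 0% → £0.00
Spiral notebook £5.20: everything else → 4.75% → £0.247
Craft lager (4-pack) £11.76: alcoholic beverages, buyer-exempt → 0% → £0.00
Hard cider (6-pack) £11.70: alcoholic beverages, buyer-exempt → 0% → £0.00
Unrounded tax sum = £0.247 → £0.25

£0.25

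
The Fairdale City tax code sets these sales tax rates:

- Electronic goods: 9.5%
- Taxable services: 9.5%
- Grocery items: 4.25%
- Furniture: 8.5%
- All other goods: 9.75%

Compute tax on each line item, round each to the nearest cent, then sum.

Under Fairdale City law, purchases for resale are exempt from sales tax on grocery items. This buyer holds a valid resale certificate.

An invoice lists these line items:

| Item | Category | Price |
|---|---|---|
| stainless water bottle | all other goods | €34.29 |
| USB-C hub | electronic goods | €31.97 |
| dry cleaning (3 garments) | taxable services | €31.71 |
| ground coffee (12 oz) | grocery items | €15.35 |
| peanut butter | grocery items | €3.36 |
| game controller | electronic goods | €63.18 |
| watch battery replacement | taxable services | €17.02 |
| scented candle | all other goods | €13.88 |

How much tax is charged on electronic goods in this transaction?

€9.04

USB-C hub €31.97: electronic goods → 9.5% → €3.04
Game controller €63.18: electronic goods → 9.5% → €6.00
Tax on electronic goods = €3.04 + €6.00 = €9.04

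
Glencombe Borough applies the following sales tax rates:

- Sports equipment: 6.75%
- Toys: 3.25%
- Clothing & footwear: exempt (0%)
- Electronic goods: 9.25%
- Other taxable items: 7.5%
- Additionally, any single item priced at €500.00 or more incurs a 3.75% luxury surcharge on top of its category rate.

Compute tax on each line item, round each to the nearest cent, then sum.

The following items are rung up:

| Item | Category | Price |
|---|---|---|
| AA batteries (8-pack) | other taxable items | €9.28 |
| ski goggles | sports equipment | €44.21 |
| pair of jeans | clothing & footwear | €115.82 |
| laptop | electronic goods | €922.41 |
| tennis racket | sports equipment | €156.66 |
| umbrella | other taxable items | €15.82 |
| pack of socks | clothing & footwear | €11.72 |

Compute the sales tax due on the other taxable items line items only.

AA batteries (8-pack) €9.28: other taxable items → 7.5% → €0.70
Umbrella €15.82: other taxable items → 7.5% → €1.19
Tax on other taxable items = €0.70 + €1.19 = €1.89

€1.89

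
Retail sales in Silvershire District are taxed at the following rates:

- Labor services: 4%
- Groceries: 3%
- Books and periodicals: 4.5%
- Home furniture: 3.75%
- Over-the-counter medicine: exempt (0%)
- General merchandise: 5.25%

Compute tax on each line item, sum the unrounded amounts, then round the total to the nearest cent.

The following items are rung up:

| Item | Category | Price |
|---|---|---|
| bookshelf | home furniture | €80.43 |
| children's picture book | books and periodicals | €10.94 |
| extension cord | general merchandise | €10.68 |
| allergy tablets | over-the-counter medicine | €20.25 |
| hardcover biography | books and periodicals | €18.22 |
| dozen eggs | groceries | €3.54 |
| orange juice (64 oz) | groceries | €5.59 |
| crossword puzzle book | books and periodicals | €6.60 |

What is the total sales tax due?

Bookshelf €80.43: home furniture → 3.75% → €3.016125
Children's picture book €10.94: books and periodicals → 4.5% → €0.4923
Extension cord €10.68: general merchandise → 5.25% → €0.5607
Allergy tablets €20.25: over-the-counter medicine → 0% → €0.00
Hardcover biography €18.22: books and periodicals → 4.5% → €0.8199
Dozen eggs €3.54: groceries → 3% → €0.1062
Orange juice (64 oz) €5.59: groceries → 3% → €0.1677
Crossword puzzle book €6.60: books and periodicals → 4.5% → €0.297
Unrounded tax sum = €5.459925 → €5.46

€5.46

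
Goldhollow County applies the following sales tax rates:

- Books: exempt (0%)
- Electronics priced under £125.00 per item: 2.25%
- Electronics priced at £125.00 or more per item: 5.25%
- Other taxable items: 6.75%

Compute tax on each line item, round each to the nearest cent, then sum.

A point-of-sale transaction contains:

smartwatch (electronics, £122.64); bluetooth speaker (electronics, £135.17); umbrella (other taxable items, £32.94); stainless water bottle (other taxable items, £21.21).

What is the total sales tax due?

£13.51

Smartwatch £122.64: electronics, under £125.00 → 2.25% → £2.76
Bluetooth speaker £135.17: electronics, £125.00 or more → 5.25% → £7.10
Umbrella £32.94: other taxable items → 6.75% → £2.22
Stainless water bottle £21.21: other taxable items → 6.75% → £1.43
Total tax = £2.76 + £7.10 + £2.22 + £1.43 = £13.51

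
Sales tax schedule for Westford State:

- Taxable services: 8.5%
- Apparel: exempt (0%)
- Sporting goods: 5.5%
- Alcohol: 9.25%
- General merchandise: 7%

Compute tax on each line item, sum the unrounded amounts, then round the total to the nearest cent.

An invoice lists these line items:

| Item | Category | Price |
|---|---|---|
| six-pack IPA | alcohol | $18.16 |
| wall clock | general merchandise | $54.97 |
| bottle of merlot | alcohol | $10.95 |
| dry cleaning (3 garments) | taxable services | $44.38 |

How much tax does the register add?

Six-pack IPA $18.16: alcohol → 9.25% → $1.6798
Wall clock $54.97: general merchandise → 7% → $3.8479
Bottle of merlot $10.95: alcohol → 9.25% → $1.012875
Dry cleaning (3 garments) $44.38: taxable services → 8.5% → $3.7723
Unrounded tax sum = $10.312875 → $10.31

$10.31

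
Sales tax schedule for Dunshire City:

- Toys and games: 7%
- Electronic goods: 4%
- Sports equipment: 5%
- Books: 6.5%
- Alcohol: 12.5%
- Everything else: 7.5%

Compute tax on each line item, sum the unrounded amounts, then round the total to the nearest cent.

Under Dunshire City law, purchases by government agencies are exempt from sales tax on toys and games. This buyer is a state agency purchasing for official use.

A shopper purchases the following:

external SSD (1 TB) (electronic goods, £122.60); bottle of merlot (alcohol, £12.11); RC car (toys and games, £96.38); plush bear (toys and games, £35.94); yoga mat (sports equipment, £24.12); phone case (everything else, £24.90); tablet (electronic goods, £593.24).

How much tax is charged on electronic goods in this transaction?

External SSD (1 TB) £122.60: electronic goods → 4% → £4.904
Tablet £593.24: electronic goods → 4% → £23.7296
Tax on electronic goods: unrounded sum = £28.6336 → £28.63

£28.63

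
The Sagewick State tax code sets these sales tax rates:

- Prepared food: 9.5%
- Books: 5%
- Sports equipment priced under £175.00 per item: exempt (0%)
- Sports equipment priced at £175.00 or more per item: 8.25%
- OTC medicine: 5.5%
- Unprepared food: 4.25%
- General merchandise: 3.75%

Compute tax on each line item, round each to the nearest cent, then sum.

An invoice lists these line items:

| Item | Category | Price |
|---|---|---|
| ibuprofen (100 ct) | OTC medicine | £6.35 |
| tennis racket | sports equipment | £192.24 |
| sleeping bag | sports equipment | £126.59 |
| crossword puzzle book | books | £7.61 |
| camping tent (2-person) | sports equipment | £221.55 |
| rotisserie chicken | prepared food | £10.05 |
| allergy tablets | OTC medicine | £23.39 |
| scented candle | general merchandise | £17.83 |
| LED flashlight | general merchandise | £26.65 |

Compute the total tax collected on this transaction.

£38.78

Ibuprofen (100 ct) £6.35: OTC medicine → 5.5% → £0.35
Tennis racket £192.24: sports equipment, £175.00 or more → 8.25% → £15.86
Sleeping bag £126.59: sports equipment, under £175.00 → 0% → £0.00
Crossword puzzle book £7.61: books → 5% → £0.38
Camping tent (2-person) £221.55: sports equipment, £175.00 or more → 8.25% → £18.28
Rotisserie chicken £10.05: prepared food → 9.5% → £0.95
Allergy tablets £23.39: OTC medicine → 5.5% → £1.29
Scented candle £17.83: general merchandise → 3.75% → £0.67
LED flashlight £26.65: general merchandise → 3.75% → £1.00
Total tax = £0.35 + £15.86 + £0.38 + £18.28 + £0.95 + £1.29 + £0.67 + £1.00 = £38.78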